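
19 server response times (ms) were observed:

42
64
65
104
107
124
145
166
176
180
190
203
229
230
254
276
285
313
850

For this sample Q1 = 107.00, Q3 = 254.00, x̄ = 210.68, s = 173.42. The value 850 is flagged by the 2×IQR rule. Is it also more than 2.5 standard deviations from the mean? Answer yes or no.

z = (850 − 210.68) / 173.42 = 3.69.
|z| = 3.69 > 2.5.

yes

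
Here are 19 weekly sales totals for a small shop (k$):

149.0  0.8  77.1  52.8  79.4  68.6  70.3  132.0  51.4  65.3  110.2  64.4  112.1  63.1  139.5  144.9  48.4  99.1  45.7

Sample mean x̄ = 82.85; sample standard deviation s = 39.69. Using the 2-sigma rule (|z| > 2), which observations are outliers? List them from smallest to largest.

Cutoffs at x̄ ± 2s: 82.85 ± 2·39.69 = [3.47, 162.23].
0.8: z = -2.07, |z| > 2 → outlier.
Every other value lies within [3.47, 162.23].

0.8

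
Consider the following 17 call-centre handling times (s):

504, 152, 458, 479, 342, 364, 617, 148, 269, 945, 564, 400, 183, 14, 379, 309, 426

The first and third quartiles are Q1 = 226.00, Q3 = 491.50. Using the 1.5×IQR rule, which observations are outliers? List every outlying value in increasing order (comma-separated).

IQR = Q3 − Q1 = 491.50 − 226.00 = 265.50.
Lower fence = Q1 − 1.5·IQR = 226.00 − 398.25 = -172.25.
Upper fence = Q3 + 1.5·IQR = 491.50 + 398.25 = 889.75.
945 > 889.75 → outlier.
All remaining values lie within [-172.25, 889.75].

945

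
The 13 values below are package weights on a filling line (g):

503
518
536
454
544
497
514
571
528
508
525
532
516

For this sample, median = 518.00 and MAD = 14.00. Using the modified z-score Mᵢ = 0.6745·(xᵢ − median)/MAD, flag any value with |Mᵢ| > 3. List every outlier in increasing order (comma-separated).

|Mᵢ| > 3 ⇔ |xᵢ − 518.00| > 3·14.00/0.6745 = 62.27.
So outliers lie outside [455.73, 580.27].
454: M = -3.08 → outlier.

454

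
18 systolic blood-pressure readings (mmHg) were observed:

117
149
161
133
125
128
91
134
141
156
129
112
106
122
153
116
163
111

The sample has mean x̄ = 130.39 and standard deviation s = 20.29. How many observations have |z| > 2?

0

Cutoffs: x̄ ± 2s = [89.81, 170.97].
Every value lies within the cutoffs.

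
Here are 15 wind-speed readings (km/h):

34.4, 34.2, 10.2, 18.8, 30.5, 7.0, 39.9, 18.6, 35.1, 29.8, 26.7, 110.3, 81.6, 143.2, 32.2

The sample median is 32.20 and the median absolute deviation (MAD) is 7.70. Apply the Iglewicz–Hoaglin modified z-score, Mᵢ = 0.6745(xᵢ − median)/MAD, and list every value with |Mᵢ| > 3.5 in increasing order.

81.6, 110.3, 143.2

|Mᵢ| > 3.5 ⇔ |xᵢ − 32.20| > 3.5·7.70/0.6745 = 39.96.
So outliers lie outside [-7.76, 72.16].
81.6: M = 4.33 → outlier.
110.3: M = 6.84 → outlier.
143.2: M = 9.72 → outlier.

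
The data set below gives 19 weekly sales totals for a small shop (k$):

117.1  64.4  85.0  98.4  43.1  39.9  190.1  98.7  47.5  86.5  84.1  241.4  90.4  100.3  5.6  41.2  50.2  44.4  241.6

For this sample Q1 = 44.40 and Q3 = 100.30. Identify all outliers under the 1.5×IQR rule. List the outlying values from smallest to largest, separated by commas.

190.1, 241.4, 241.6

IQR = Q3 − Q1 = 100.30 − 44.40 = 55.90.
Lower fence = Q1 − 1.5·IQR = 44.40 − 83.85 = -39.45.
Upper fence = Q3 + 1.5·IQR = 100.30 + 83.85 = 184.15.
190.1 > 184.15 → outlier.
241.4 > 184.15 → outlier.
241.6 > 184.15 → outlier.
All remaining values lie within [-39.45, 184.15].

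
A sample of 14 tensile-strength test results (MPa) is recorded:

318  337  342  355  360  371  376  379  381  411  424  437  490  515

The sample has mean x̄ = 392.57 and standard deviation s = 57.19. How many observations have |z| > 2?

1

Cutoffs: x̄ ± 2s = [278.19, 506.95].
Outside the cutoffs: 515.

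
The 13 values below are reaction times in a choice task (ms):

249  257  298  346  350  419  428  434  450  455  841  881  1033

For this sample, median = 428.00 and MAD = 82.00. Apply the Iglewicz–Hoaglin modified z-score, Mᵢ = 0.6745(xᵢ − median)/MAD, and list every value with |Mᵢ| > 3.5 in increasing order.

881, 1033

|Mᵢ| > 3.5 ⇔ |xᵢ − 428.00| > 3.5·82.00/0.6745 = 425.50.
So outliers lie outside [2.50, 853.50].
881: M = 3.73 → outlier.
1033: M = 4.98 → outlier.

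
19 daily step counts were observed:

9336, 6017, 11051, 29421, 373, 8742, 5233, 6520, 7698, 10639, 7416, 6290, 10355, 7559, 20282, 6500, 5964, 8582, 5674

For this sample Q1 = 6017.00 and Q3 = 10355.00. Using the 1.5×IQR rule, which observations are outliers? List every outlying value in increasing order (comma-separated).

20282, 29421

IQR = Q3 − Q1 = 10355.00 − 6017.00 = 4338.00.
Lower fence = Q1 − 1.5·IQR = 6017.00 − 6507.00 = -490.00.
Upper fence = Q3 + 1.5·IQR = 10355.00 + 6507.00 = 16862.00.
20282 > 16862.00 → outlier.
29421 > 16862.00 → outlier.
All remaining values lie within [-490.00, 16862.00].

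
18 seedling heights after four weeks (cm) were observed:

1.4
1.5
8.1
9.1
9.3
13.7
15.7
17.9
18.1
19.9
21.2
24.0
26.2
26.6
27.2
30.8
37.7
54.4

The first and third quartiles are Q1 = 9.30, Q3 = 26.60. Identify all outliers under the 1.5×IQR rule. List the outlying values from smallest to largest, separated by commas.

IQR = Q3 − Q1 = 26.60 − 9.30 = 17.30.
Lower fence = Q1 − 1.5·IQR = 9.30 − 25.95 = -16.65.
Upper fence = Q3 + 1.5·IQR = 26.60 + 25.95 = 52.55.
54.4 > 52.55 → outlier.
All remaining values lie within [-16.65, 52.55].

54.4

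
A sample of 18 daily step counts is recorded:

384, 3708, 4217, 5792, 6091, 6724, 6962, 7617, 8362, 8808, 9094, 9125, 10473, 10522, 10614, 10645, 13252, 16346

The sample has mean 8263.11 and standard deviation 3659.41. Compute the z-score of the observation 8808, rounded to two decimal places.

z = (8808 − 8263.11) / 3659.41 = 0.15.

0.15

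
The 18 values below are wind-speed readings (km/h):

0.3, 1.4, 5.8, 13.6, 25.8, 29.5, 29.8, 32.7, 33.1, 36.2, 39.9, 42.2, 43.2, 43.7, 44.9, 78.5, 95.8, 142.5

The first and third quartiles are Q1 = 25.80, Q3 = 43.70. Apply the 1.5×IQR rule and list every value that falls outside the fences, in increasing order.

IQR = Q3 − Q1 = 43.70 − 25.80 = 17.90.
Lower fence = Q1 − 1.5·IQR = 25.80 − 26.85 = -1.05.
Upper fence = Q3 + 1.5·IQR = 43.70 + 26.85 = 70.55.
78.5 > 70.55 → outlier.
95.8 > 70.55 → outlier.
142.5 > 70.55 → outlier.
All remaining values lie within [-1.05, 70.55].

78.5, 95.8, 142.5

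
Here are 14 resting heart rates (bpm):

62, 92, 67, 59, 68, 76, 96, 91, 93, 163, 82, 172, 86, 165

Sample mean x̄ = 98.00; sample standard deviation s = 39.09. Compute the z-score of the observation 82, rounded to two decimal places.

-0.41

z = (82 − 98.00) / 39.09 = -0.41.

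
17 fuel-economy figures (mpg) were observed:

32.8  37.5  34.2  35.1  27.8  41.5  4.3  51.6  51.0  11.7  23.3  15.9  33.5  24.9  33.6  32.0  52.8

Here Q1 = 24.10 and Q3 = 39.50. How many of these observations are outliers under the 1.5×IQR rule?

IQR = 15.40; fences at 24.10 − 23.10 = 1.00 and 39.50 + 23.10 = 62.60.
Every value lies within the cutoffs.

0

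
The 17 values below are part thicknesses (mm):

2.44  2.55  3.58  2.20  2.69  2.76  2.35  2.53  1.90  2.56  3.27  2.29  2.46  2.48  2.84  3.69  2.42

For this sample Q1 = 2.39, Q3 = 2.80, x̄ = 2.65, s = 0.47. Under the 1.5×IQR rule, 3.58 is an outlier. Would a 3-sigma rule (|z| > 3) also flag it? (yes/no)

no

z = (3.58 − 2.65) / 0.47 = 1.98.
|z| = 1.98 ≤ 3.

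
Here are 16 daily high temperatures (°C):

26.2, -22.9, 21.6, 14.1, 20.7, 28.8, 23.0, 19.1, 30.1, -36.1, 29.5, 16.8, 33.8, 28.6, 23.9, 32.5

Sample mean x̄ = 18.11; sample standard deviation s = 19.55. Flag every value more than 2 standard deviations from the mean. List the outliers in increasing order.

-36.1, -22.9

Cutoffs at x̄ ± 2s: 18.11 ± 2·19.55 = [-20.99, 57.21].
-36.1: z = -2.77, |z| > 2 → outlier.
-22.9: z = -2.10, |z| > 2 → outlier.
Every other value lies within [-20.99, 57.21].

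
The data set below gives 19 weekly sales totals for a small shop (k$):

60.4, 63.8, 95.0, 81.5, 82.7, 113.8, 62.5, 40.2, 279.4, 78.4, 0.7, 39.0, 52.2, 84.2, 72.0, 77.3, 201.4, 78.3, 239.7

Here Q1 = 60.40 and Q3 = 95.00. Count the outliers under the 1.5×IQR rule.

IQR = 34.60; fences at 60.40 − 51.90 = 8.50 and 95.00 + 51.90 = 146.90.
Outside the cutoffs: 0.7, 201.4, 239.7, 279.4.

4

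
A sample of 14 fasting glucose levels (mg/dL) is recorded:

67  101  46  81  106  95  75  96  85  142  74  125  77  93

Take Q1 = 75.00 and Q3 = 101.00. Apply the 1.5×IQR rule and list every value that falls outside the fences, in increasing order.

IQR = Q3 − Q1 = 101.00 − 75.00 = 26.00.
Lower fence = Q1 − 1.5·IQR = 75.00 − 39.00 = 36.00.
Upper fence = Q3 + 1.5·IQR = 101.00 + 39.00 = 140.00.
142 > 140.00 → outlier.
All remaining values lie within [36.00, 140.00].

142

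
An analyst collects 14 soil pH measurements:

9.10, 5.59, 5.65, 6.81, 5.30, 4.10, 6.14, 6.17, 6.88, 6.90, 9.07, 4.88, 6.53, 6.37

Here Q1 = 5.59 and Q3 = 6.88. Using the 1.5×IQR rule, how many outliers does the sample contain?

IQR = 1.29; fences at 5.59 − 1.935 = 3.655 and 6.88 + 1.935 = 8.815.
Outside the cutoffs: 9.07, 9.10.

2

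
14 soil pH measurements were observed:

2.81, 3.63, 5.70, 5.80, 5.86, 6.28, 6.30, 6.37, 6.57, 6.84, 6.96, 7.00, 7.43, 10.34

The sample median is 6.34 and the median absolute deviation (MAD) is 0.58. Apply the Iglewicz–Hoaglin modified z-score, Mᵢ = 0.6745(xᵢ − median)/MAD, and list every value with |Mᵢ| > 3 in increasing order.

2.81, 3.63, 10.34

|Mᵢ| > 3 ⇔ |xᵢ − 6.34| > 3·0.58/0.6745 = 2.58.
So outliers lie outside [3.76, 8.92].
2.81: M = -4.11 → outlier.
3.63: M = -3.15 → outlier.
10.34: M = 4.65 → outlier.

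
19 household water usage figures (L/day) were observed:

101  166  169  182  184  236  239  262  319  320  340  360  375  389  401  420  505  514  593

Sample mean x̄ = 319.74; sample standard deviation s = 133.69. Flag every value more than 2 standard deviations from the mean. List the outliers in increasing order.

Cutoffs at x̄ ± 2s: 319.74 ± 2·133.69 = [52.36, 587.12].
593: z = 2.04, |z| > 2 → outlier.
Every other value lies within [52.36, 587.12].

593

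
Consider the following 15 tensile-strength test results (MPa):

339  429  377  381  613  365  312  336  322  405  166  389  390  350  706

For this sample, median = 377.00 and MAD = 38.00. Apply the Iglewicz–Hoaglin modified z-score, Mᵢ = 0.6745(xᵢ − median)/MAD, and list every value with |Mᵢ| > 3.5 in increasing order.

166, 613, 706

|Mᵢ| > 3.5 ⇔ |xᵢ − 377.00| > 3.5·38.00/0.6745 = 197.18.
So outliers lie outside [179.82, 574.18].
166: M = -3.75 → outlier.
613: M = 4.19 → outlier.
706: M = 5.84 → outlier.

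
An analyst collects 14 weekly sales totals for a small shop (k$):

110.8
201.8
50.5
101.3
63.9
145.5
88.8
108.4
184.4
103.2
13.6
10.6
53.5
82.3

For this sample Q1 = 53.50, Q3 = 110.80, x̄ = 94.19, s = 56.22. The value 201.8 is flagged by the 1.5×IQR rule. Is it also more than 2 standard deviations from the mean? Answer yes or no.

no

z = (201.8 − 94.19) / 56.22 = 1.91.
|z| = 1.91 ≤ 2.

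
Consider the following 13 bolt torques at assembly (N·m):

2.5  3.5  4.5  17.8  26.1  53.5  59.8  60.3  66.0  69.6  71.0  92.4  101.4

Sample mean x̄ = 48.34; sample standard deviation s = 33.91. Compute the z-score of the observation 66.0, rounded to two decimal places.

z = (66.0 − 48.34) / 33.91 = 0.52.

0.52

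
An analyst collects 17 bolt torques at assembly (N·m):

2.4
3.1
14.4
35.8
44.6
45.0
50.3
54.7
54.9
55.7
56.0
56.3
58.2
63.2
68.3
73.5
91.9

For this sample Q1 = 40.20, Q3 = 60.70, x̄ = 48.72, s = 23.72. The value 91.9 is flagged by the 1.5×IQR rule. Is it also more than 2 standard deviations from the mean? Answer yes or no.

no

z = (91.9 − 48.72) / 23.72 = 1.82.
|z| = 1.82 ≤ 2.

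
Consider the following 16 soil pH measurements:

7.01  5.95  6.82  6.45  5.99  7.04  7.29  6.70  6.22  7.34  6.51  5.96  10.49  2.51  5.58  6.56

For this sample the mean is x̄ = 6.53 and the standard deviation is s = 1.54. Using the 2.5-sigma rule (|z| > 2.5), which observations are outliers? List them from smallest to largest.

2.51, 10.49

Cutoffs at x̄ ± 2.5s: 6.53 ± 2.5·1.54 = [2.68, 10.38].
2.51: z = -2.61, |z| > 2.5 → outlier.
10.49: z = 2.57, |z| > 2.5 → outlier.
Every other value lies within [2.68, 10.38].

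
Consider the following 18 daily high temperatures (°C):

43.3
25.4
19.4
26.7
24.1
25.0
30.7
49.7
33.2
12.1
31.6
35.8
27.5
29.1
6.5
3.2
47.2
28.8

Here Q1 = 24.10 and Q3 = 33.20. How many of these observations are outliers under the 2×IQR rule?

1

IQR = 9.10; fences at 24.10 − 18.20 = 5.90 and 33.20 + 18.20 = 51.40.
Outside the cutoffs: 3.2.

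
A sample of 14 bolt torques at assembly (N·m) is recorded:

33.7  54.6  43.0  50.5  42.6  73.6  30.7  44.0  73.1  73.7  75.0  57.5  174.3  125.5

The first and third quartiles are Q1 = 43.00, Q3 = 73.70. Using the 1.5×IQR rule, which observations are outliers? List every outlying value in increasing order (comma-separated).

125.5, 174.3

IQR = Q3 − Q1 = 73.70 − 43.00 = 30.70.
Lower fence = Q1 − 1.5·IQR = 43.00 − 46.05 = -3.05.
Upper fence = Q3 + 1.5·IQR = 73.70 + 46.05 = 119.75.
125.5 > 119.75 → outlier.
174.3 > 119.75 → outlier.
All remaining values lie within [-3.05, 119.75].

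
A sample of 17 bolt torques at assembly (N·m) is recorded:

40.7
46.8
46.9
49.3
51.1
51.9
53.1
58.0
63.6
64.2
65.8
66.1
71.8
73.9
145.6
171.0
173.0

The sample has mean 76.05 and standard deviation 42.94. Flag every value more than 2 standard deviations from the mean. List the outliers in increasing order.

171.0, 173.0

Cutoffs at x̄ ± 2s: 76.05 ± 2·42.94 = [-9.83, 161.93].
171.0: z = 2.21, |z| > 2 → outlier.
173.0: z = 2.26, |z| > 2 → outlier.
Every other value lies within [-9.83, 161.93].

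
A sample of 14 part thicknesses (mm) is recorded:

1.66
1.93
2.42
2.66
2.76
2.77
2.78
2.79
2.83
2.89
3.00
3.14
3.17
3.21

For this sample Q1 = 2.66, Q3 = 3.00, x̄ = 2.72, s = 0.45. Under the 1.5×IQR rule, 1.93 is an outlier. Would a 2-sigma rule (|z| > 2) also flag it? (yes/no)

no

z = (1.93 − 2.72) / 0.45 = -1.76.
|z| = 1.76 ≤ 2.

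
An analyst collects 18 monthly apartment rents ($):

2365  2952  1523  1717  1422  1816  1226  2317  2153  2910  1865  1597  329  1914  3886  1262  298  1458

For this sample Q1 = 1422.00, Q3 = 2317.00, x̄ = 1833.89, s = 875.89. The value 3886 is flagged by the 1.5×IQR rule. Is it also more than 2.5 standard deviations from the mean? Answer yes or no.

z = (3886 − 1833.89) / 875.89 = 2.34.
|z| = 2.34 ≤ 2.5.

no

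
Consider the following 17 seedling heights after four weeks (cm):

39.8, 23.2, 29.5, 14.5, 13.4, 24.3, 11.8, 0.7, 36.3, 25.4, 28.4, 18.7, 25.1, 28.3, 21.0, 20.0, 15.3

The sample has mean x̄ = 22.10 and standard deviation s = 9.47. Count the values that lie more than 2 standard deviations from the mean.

1

Cutoffs: x̄ ± 2s = [3.16, 41.04].
Outside the cutoffs: 0.7.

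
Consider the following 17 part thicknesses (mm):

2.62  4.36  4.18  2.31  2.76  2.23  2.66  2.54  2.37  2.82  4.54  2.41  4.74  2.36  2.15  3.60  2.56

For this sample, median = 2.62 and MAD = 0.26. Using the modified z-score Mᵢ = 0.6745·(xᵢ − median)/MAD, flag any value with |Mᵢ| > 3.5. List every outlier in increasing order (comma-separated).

|Mᵢ| > 3.5 ⇔ |xᵢ − 2.62| > 3.5·0.26/0.6745 = 1.35.
So outliers lie outside [1.27, 3.97].
4.18: M = 4.05 → outlier.
4.36: M = 4.51 → outlier.
4.54: M = 4.98 → outlier.
4.74: M = 5.50 → outlier.

4.18, 4.36, 4.54, 4.74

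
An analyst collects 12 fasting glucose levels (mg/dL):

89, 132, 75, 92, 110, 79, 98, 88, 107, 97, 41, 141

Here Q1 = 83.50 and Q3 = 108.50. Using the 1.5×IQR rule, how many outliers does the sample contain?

1

IQR = 25.00; fences at 83.50 − 37.50 = 46.00 and 108.50 + 37.50 = 146.00.
Outside the cutoffs: 41.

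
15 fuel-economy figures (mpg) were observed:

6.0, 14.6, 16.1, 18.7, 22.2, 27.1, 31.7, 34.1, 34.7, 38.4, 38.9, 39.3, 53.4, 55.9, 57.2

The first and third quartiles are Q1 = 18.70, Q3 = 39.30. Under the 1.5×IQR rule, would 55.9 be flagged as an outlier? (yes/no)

no

IQR = Q3 − Q1 = 39.30 − 18.70 = 20.60.
Lower fence = Q1 − 1.5·IQR = 18.70 − 30.90 = -12.20.
Upper fence = Q3 + 1.5·IQR = 39.30 + 30.90 = 70.20.
55.9 lies within [-12.20, 70.20].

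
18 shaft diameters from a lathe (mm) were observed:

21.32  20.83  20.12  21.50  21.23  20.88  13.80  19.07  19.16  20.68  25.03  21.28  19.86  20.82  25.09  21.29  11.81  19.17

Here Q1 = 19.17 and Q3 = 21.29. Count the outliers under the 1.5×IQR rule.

4

IQR = 2.12; fences at 19.17 − 3.18 = 15.99 and 21.29 + 3.18 = 24.47.
Outside the cutoffs: 11.81, 13.80, 25.03, 25.09.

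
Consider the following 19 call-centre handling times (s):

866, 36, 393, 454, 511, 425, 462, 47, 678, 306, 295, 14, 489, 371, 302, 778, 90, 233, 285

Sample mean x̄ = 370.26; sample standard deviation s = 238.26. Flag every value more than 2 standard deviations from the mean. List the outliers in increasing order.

866

Cutoffs at x̄ ± 2s: 370.26 ± 2·238.26 = [-106.26, 846.78].
866: z = 2.08, |z| > 2 → outlier.
Every other value lies within [-106.26, 846.78].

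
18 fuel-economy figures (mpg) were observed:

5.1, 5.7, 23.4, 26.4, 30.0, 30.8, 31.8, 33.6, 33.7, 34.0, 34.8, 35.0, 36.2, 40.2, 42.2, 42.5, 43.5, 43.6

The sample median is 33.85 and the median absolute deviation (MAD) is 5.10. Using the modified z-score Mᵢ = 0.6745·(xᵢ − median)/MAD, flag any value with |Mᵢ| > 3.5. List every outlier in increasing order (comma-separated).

5.1, 5.7

|Mᵢ| > 3.5 ⇔ |xᵢ − 33.85| > 3.5·5.10/0.6745 = 26.46.
So outliers lie outside [7.39, 60.31].
5.1: M = -3.80 → outlier.
5.7: M = -3.72 → outlier.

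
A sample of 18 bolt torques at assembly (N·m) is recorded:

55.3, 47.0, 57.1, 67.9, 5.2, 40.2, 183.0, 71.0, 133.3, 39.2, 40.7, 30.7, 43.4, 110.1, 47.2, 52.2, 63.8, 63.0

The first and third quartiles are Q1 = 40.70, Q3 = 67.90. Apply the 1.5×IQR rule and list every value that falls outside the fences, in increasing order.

110.1, 133.3, 183.0

IQR = Q3 − Q1 = 67.90 − 40.70 = 27.20.
Lower fence = Q1 − 1.5·IQR = 40.70 − 40.80 = -0.10.
Upper fence = Q3 + 1.5·IQR = 67.90 + 40.80 = 108.70.
110.1 > 108.70 → outlier.
133.3 > 108.70 → outlier.
183.0 > 108.70 → outlier.
All remaining values lie within [-0.10, 108.70].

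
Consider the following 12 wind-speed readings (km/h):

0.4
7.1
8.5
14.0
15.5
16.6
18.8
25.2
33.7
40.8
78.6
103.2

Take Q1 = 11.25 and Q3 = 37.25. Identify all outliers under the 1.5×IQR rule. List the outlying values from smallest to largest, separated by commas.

78.6, 103.2

IQR = Q3 − Q1 = 37.25 − 11.25 = 26.00.
Lower fence = Q1 − 1.5·IQR = 11.25 − 39.00 = -27.75.
Upper fence = Q3 + 1.5·IQR = 37.25 + 39.00 = 76.25.
78.6 > 76.25 → outlier.
103.2 > 76.25 → outlier.
All remaining values lie within [-27.75, 76.25].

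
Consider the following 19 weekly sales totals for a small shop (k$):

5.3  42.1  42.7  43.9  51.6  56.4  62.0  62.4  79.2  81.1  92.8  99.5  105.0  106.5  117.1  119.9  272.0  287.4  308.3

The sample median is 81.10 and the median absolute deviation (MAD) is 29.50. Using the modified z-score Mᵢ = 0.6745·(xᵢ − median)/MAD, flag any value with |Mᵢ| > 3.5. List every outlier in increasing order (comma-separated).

272.0, 287.4, 308.3

|Mᵢ| > 3.5 ⇔ |xᵢ − 81.10| > 3.5·29.50/0.6745 = 153.08.
So outliers lie outside [-71.98, 234.18].
272.0: M = 4.36 → outlier.
287.4: M = 4.72 → outlier.
308.3: M = 5.19 → outlier.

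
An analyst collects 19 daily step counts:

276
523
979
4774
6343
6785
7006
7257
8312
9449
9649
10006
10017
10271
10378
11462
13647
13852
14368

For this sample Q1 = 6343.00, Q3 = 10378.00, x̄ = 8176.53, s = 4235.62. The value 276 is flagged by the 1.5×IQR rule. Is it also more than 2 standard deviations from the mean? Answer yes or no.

no

z = (276 − 8176.53) / 4235.62 = -1.87.
|z| = 1.87 ≤ 2.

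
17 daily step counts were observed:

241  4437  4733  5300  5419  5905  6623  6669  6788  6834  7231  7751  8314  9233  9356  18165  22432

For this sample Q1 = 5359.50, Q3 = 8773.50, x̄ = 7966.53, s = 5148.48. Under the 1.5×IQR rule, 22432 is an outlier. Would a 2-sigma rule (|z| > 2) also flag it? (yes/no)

z = (22432 − 7966.53) / 5148.48 = 2.81.
|z| = 2.81 > 2.

yes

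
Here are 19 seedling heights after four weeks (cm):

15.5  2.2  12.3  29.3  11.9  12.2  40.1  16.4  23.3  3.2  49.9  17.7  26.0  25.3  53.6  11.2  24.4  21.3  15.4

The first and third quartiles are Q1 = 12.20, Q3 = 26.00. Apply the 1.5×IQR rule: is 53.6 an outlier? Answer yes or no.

yes

IQR = Q3 − Q1 = 26.00 − 12.20 = 13.80.
Lower fence = Q1 − 1.5·IQR = 12.20 − 20.70 = -8.50.
Upper fence = Q3 + 1.5·IQR = 26.00 + 20.70 = 46.70.
53.6 lies above the upper fence.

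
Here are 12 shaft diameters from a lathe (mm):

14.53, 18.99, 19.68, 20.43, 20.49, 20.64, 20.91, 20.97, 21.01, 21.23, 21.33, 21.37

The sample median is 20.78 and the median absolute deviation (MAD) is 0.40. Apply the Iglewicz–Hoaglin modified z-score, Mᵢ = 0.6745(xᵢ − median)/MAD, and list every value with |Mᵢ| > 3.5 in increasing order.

|Mᵢ| > 3.5 ⇔ |xᵢ − 20.78| > 3.5·0.40/0.6745 = 2.08.
So outliers lie outside [18.70, 22.86].
14.53: M = -10.54 → outlier.

14.53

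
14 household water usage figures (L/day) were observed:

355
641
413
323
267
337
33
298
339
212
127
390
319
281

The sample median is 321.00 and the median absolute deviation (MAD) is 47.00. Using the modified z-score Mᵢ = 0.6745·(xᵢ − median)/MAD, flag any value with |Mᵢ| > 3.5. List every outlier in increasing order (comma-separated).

|Mᵢ| > 3.5 ⇔ |xᵢ − 321.00| > 3.5·47.00/0.6745 = 243.88.
So outliers lie outside [77.12, 564.88].
33: M = -4.13 → outlier.
641: M = 4.59 → outlier.

33, 641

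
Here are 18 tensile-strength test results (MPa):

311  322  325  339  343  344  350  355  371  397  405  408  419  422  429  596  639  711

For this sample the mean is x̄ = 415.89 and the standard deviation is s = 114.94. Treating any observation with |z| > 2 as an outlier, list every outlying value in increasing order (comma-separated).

Cutoffs at x̄ ± 2s: 415.89 ± 2·114.94 = [186.01, 645.77].
711: z = 2.57, |z| > 2 → outlier.
Every other value lies within [186.01, 645.77].

711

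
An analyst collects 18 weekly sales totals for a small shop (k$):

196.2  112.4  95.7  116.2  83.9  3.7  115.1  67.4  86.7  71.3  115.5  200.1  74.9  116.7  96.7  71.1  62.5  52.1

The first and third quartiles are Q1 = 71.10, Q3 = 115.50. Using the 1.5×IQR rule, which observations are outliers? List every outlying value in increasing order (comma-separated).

IQR = Q3 − Q1 = 115.50 − 71.10 = 44.40.
Lower fence = Q1 − 1.5·IQR = 71.10 − 66.60 = 4.50.
Upper fence = Q3 + 1.5·IQR = 115.50 + 66.60 = 182.10.
3.7 < 4.50 → outlier.
196.2 > 182.10 → outlier.
200.1 > 182.10 → outlier.
All remaining values lie within [4.50, 182.10].

3.7, 196.2, 200.1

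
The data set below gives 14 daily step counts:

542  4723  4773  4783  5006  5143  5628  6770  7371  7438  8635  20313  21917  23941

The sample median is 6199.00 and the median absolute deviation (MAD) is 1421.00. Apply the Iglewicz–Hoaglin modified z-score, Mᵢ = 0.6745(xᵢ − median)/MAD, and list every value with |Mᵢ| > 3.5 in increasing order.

|Mᵢ| > 3.5 ⇔ |xᵢ − 6199.00| > 3.5·1421.00/0.6745 = 7373.61.
So outliers lie outside [-1174.61, 13572.61].
20313: M = 6.70 → outlier.
21917: M = 7.46 → outlier.
23941: M = 8.42 → outlier.

20313, 21917, 23941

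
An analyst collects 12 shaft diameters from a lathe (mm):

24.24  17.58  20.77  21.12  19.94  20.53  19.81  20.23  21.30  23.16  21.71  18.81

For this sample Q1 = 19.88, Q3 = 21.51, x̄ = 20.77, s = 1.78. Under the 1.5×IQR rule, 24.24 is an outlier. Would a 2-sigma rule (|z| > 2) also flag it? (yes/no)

z = (24.24 − 20.77) / 1.78 = 1.95.
|z| = 1.95 ≤ 2.

no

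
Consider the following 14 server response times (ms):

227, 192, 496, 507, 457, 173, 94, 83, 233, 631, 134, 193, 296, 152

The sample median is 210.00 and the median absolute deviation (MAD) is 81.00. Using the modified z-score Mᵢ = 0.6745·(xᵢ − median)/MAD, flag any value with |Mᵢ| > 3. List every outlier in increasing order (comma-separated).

631

|Mᵢ| > 3 ⇔ |xᵢ − 210.00| > 3·81.00/0.6745 = 360.27.
So outliers lie outside [-150.27, 570.27].
631: M = 3.51 → outlier.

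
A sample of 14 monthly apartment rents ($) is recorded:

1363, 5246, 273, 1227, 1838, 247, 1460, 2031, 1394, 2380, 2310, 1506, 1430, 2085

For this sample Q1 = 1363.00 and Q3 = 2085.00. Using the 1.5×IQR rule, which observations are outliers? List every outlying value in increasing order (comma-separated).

247, 273, 5246

IQR = Q3 − Q1 = 2085.00 − 1363.00 = 722.00.
Lower fence = Q1 − 1.5·IQR = 1363.00 − 1083.00 = 280.00.
Upper fence = Q3 + 1.5·IQR = 2085.00 + 1083.00 = 3168.00.
247 < 280.00 → outlier.
273 < 280.00 → outlier.
5246 > 3168.00 → outlier.
All remaining values lie within [280.00, 3168.00].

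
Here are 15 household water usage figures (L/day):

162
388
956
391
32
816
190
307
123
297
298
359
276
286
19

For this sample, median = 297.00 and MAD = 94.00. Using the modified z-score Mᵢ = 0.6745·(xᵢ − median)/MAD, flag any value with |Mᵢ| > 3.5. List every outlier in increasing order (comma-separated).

|Mᵢ| > 3.5 ⇔ |xᵢ − 297.00| > 3.5·94.00/0.6745 = 487.77.
So outliers lie outside [-190.77, 784.77].
816: M = 3.72 → outlier.
956: M = 4.73 → outlier.

816, 956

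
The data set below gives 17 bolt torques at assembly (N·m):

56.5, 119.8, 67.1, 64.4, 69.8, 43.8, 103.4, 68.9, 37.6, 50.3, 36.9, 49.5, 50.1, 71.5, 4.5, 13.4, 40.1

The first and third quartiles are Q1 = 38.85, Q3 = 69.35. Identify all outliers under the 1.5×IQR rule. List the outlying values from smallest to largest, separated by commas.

119.8

IQR = Q3 − Q1 = 69.35 − 38.85 = 30.50.
Lower fence = Q1 − 1.5·IQR = 38.85 − 45.75 = -6.90.
Upper fence = Q3 + 1.5·IQR = 69.35 + 45.75 = 115.10.
119.8 > 115.10 → outlier.
All remaining values lie within [-6.90, 115.10].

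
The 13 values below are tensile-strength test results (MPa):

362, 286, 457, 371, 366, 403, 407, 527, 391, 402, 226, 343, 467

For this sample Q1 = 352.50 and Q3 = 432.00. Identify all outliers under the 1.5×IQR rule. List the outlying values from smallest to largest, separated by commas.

226

IQR = Q3 − Q1 = 432.00 − 352.50 = 79.50.
Lower fence = Q1 − 1.5·IQR = 352.50 − 119.25 = 233.25.
Upper fence = Q3 + 1.5·IQR = 432.00 + 119.25 = 551.25.
226 < 233.25 → outlier.
All remaining values lie within [233.25, 551.25].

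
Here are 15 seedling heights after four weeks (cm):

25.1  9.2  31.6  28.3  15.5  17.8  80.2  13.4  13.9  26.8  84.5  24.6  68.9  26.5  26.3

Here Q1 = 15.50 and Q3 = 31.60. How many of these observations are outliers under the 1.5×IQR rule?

3

IQR = 16.10; fences at 15.50 − 24.15 = -8.65 and 31.60 + 24.15 = 55.75.
Outside the cutoffs: 68.9, 80.2, 84.5.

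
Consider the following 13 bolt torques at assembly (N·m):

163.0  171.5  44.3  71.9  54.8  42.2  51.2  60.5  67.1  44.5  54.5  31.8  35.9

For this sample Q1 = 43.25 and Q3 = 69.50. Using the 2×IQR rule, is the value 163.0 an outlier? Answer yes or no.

IQR = Q3 − Q1 = 69.50 − 43.25 = 26.25.
Lower fence = Q1 − 2·IQR = 43.25 − 52.50 = -9.25.
Upper fence = Q3 + 2·IQR = 69.50 + 52.50 = 122.00.
163.0 lies above the upper fence.

yes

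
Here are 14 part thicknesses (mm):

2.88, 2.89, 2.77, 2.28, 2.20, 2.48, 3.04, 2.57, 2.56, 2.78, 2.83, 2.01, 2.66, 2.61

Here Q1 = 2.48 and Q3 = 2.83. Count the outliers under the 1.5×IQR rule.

IQR = 0.35; fences at 2.48 − 0.525 = 1.955 and 2.83 + 0.525 = 3.355.
Every value lies within the cutoffs.

0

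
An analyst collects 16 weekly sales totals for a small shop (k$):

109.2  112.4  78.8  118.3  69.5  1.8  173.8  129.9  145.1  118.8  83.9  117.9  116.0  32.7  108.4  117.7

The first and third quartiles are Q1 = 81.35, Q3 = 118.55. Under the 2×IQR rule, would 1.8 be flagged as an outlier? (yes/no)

yes

IQR = Q3 − Q1 = 118.55 − 81.35 = 37.20.
Lower fence = Q1 − 2·IQR = 81.35 − 74.40 = 6.95.
Upper fence = Q3 + 2·IQR = 118.55 + 74.40 = 192.95.
1.8 lies below the lower fence.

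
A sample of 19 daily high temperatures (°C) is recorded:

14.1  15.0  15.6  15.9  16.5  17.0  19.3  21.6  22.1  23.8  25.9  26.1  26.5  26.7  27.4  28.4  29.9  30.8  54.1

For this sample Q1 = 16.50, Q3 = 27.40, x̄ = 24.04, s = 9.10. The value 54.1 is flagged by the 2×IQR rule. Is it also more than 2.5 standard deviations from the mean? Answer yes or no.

z = (54.1 − 24.04) / 9.10 = 3.30.
|z| = 3.30 > 2.5.

yes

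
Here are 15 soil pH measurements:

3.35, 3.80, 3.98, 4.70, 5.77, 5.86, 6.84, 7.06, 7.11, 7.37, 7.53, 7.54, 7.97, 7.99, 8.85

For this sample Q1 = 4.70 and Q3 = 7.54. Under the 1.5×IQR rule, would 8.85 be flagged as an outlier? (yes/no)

IQR = Q3 − Q1 = 7.54 − 4.70 = 2.84.
Lower fence = Q1 − 1.5·IQR = 4.70 − 4.26 = 0.44.
Upper fence = Q3 + 1.5·IQR = 7.54 + 4.26 = 11.80.
8.85 lies within [0.44, 11.80].

no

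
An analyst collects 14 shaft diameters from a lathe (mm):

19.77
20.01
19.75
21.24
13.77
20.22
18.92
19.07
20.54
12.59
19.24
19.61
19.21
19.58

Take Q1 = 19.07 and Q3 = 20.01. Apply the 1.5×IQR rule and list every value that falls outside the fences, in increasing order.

IQR = Q3 − Q1 = 20.01 − 19.07 = 0.94.
Lower fence = Q1 − 1.5·IQR = 19.07 − 1.41 = 17.66.
Upper fence = Q3 + 1.5·IQR = 20.01 + 1.41 = 21.42.
12.59 < 17.66 → outlier.
13.77 < 17.66 → outlier.
All remaining values lie within [17.66, 21.42].

12.59, 13.77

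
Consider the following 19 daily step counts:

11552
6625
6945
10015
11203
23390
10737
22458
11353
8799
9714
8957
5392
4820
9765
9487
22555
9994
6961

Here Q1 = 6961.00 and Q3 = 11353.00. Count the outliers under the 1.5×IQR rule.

IQR = 4392.00; fences at 6961.00 − 6588.00 = 373.00 and 11353.00 + 6588.00 = 17941.00.
Outside the cutoffs: 22458, 22555, 23390.

3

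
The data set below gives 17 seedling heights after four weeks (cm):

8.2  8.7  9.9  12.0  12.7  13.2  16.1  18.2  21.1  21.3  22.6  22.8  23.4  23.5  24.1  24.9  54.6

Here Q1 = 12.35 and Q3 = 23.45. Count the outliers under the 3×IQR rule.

0

IQR = 11.10; fences at 12.35 − 33.30 = -20.95 and 23.45 + 33.30 = 56.75.
Every value lies within the cutoffs.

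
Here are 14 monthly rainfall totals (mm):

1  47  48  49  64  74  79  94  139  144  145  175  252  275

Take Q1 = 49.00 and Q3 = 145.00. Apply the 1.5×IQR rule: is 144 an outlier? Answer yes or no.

IQR = Q3 − Q1 = 145.00 − 49.00 = 96.00.
Lower fence = Q1 − 1.5·IQR = 49.00 − 144.00 = -95.00.
Upper fence = Q3 + 1.5·IQR = 145.00 + 144.00 = 289.00.
144 lies within [-95.00, 289.00].

no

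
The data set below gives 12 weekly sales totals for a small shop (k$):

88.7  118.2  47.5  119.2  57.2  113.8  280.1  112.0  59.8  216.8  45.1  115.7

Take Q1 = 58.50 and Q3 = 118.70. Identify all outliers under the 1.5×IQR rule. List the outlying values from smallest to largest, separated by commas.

IQR = Q3 − Q1 = 118.70 − 58.50 = 60.20.
Lower fence = Q1 − 1.5·IQR = 58.50 − 90.30 = -31.80.
Upper fence = Q3 + 1.5·IQR = 118.70 + 90.30 = 209.00.
216.8 > 209.00 → outlier.
280.1 > 209.00 → outlier.
All remaining values lie within [-31.80, 209.00].

216.8, 280.1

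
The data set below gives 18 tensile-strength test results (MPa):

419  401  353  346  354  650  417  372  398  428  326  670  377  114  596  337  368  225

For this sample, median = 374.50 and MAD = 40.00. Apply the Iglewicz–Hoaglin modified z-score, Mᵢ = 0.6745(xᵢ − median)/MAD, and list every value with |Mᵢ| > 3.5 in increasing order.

114, 596, 650, 670

|Mᵢ| > 3.5 ⇔ |xᵢ − 374.50| > 3.5·40.00/0.6745 = 207.56.
So outliers lie outside [166.94, 582.06].
114: M = -4.39 → outlier.
596: M = 3.74 → outlier.
650: M = 4.65 → outlier.
670: M = 4.98 → outlier.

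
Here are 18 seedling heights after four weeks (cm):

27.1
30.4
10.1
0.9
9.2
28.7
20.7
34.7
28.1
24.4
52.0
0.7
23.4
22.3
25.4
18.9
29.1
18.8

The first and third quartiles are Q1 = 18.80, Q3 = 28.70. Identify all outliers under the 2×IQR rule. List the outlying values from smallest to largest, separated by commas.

52.0

IQR = Q3 − Q1 = 28.70 − 18.80 = 9.90.
Lower fence = Q1 − 2·IQR = 18.80 − 19.80 = -1.00.
Upper fence = Q3 + 2·IQR = 28.70 + 19.80 = 48.50.
52.0 > 48.50 → outlier.
All remaining values lie within [-1.00, 48.50].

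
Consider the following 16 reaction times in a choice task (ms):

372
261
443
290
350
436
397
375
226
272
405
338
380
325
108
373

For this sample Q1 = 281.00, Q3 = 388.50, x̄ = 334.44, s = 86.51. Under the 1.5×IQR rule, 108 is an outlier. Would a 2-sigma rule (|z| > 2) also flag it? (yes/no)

z = (108 − 334.44) / 86.51 = -2.62.
|z| = 2.62 > 2.

yes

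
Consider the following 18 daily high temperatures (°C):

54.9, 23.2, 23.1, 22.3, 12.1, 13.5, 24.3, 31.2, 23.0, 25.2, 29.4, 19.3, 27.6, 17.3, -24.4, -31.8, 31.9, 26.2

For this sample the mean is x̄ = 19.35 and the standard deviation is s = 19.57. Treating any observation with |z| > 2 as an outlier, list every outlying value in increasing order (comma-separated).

Cutoffs at x̄ ± 2s: 19.35 ± 2·19.57 = [-19.79, 58.49].
-31.8: z = -2.61, |z| > 2 → outlier.
-24.4: z = -2.24, |z| > 2 → outlier.
Every other value lies within [-19.79, 58.49].

-31.8, -24.4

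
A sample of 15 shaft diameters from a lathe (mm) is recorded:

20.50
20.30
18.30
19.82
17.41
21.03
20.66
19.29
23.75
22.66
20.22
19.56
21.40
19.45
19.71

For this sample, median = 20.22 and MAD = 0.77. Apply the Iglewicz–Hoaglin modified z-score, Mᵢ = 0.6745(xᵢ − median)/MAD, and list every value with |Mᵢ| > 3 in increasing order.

|Mᵢ| > 3 ⇔ |xᵢ − 20.22| > 3·0.77/0.6745 = 3.42.
So outliers lie outside [16.80, 23.64].
23.75: M = 3.09 → outlier.

23.75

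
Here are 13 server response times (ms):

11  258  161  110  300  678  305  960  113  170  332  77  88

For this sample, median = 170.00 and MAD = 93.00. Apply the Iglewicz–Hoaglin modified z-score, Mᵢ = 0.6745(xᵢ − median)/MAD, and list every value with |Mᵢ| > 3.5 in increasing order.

|Mᵢ| > 3.5 ⇔ |xᵢ − 170.00| > 3.5·93.00/0.6745 = 482.58.
So outliers lie outside [-312.58, 652.58].
678: M = 3.68 → outlier.
960: M = 5.73 → outlier.

678, 960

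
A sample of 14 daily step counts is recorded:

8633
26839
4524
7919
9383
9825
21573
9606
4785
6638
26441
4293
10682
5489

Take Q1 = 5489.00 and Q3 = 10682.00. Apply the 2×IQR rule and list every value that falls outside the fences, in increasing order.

21573, 26441, 26839

IQR = Q3 − Q1 = 10682.00 − 5489.00 = 5193.00.
Lower fence = Q1 − 2·IQR = 5489.00 − 10386.00 = -4897.00.
Upper fence = Q3 + 2·IQR = 10682.00 + 10386.00 = 21068.00.
21573 > 21068.00 → outlier.
26441 > 21068.00 → outlier.
26839 > 21068.00 → outlier.
All remaining values lie within [-4897.00, 21068.00].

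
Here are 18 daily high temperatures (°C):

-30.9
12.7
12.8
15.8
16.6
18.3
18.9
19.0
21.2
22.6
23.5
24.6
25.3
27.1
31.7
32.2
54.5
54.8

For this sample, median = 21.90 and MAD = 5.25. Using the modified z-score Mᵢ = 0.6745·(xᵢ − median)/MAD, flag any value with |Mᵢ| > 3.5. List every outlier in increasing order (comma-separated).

-30.9, 54.5, 54.8

|Mᵢ| > 3.5 ⇔ |xᵢ − 21.90| > 3.5·5.25/0.6745 = 27.24.
So outliers lie outside [-5.34, 49.14].
-30.9: M = -6.78 → outlier.
54.5: M = 4.19 → outlier.
54.8: M = 4.23 → outlier.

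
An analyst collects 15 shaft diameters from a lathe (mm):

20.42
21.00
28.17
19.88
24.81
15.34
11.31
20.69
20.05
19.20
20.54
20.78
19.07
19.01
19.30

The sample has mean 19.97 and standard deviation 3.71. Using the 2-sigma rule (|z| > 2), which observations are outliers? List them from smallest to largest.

11.31, 28.17

Cutoffs at x̄ ± 2s: 19.97 ± 2·3.71 = [12.55, 27.39].
11.31: z = -2.33, |z| > 2 → outlier.
28.17: z = 2.21, |z| > 2 → outlier.
Every other value lies within [12.55, 27.39].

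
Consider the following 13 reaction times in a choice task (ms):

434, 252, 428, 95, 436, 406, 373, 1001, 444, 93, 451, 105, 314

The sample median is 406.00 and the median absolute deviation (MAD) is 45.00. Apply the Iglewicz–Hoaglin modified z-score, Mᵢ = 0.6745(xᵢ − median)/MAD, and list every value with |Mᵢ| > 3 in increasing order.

|Mᵢ| > 3 ⇔ |xᵢ − 406.00| > 3·45.00/0.6745 = 200.15.
So outliers lie outside [205.85, 606.15].
93: M = -4.69 → outlier.
95: M = -4.66 → outlier.
105: M = -4.51 → outlier.
1001: M = 8.92 → outlier.

93, 95, 105, 1001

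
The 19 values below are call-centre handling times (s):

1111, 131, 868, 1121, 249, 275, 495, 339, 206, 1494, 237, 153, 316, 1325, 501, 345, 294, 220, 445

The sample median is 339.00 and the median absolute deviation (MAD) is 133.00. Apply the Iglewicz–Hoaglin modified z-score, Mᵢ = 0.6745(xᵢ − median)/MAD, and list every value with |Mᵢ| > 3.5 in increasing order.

1111, 1121, 1325, 1494

|Mᵢ| > 3.5 ⇔ |xᵢ − 339.00| > 3.5·133.00/0.6745 = 690.14.
So outliers lie outside [-351.14, 1029.14].
1111: M = 3.92 → outlier.
1121: M = 3.97 → outlier.
1325: M = 5.00 → outlier.
1494: M = 5.86 → outlier.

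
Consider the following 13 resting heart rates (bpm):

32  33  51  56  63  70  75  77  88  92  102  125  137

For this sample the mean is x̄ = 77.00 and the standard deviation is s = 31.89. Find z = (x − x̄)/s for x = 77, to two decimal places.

z = (77 − 77.00) / 31.89 = 0.00.

0.00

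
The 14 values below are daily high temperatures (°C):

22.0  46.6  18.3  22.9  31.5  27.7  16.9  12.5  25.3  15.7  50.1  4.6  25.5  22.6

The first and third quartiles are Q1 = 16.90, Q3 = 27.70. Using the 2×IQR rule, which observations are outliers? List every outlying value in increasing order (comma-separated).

IQR = Q3 − Q1 = 27.70 − 16.90 = 10.80.
Lower fence = Q1 − 2·IQR = 16.90 − 21.60 = -4.70.
Upper fence = Q3 + 2·IQR = 27.70 + 21.60 = 49.30.
50.1 > 49.30 → outlier.
All remaining values lie within [-4.70, 49.30].

50.1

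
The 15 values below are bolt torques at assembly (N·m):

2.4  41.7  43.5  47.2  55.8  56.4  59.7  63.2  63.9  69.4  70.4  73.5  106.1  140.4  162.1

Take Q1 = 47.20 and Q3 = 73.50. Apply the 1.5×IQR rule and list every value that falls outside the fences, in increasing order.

IQR = Q3 − Q1 = 73.50 − 47.20 = 26.30.
Lower fence = Q1 − 1.5·IQR = 47.20 − 39.45 = 7.75.
Upper fence = Q3 + 1.5·IQR = 73.50 + 39.45 = 112.95.
2.4 < 7.75 → outlier.
140.4 > 112.95 → outlier.
162.1 > 112.95 → outlier.
All remaining values lie within [7.75, 112.95].

2.4, 140.4, 162.1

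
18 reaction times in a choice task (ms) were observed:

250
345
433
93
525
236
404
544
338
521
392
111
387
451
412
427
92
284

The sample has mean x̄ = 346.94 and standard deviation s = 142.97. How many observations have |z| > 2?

Cutoffs: x̄ ± 2s = [61.00, 632.88].
Every value lies within the cutoffs.

0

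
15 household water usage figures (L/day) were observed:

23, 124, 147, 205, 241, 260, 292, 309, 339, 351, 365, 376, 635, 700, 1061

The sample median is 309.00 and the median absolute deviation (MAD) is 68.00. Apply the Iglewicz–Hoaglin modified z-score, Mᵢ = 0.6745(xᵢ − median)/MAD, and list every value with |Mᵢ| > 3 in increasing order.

635, 700, 1061

|Mᵢ| > 3 ⇔ |xᵢ − 309.00| > 3·68.00/0.6745 = 302.45.
So outliers lie outside [6.55, 611.45].
635: M = 3.23 → outlier.
700: M = 3.88 → outlier.
1061: M = 7.46 → outlier.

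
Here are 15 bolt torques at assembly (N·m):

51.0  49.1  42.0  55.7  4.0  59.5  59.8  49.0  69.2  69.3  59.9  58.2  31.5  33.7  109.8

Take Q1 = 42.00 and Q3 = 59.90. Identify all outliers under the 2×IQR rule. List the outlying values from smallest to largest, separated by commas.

4.0, 109.8

IQR = Q3 − Q1 = 59.90 − 42.00 = 17.90.
Lower fence = Q1 − 2·IQR = 42.00 − 35.80 = 6.20.
Upper fence = Q3 + 2·IQR = 59.90 + 35.80 = 95.70.
4.0 < 6.20 → outlier.
109.8 > 95.70 → outlier.
All remaining values lie within [6.20, 95.70].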